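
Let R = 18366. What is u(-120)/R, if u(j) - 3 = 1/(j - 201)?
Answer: 481/2947743 ≈ 0.00016318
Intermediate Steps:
u(j) = 3 + 1/(-201 + j) (u(j) = 3 + 1/(j - 201) = 3 + 1/(-201 + j))
u(-120)/R = ((-602 + 3*(-120))/(-201 - 120))/18366 = ((-602 - 360)/(-321))*(1/18366) = -1/321*(-962)*(1/18366) = (962/321)*(1/18366) = 481/2947743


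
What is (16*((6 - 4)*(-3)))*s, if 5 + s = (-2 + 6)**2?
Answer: -1056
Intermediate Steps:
s = 11 (s = -5 + (-2 + 6)**2 = -5 + 4**2 = -5 + 16 = 11)
(16*((6 - 4)*(-3)))*s = (16*((6 - 4)*(-3)))*11 = (16*(2*(-3)))*11 = (16*(-6))*11 = -96*11 = -1056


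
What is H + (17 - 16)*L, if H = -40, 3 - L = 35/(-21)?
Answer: -106/3 ≈ -35.333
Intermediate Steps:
L = 14/3 (L = 3 - 35/(-21) = 3 - 35*(-1)/21 = 3 - 1*(-5/3) = 3 + 5/3 = 14/3 ≈ 4.6667)
H + (17 - 16)*L = -40 + (17 - 16)*(14/3) = -40 + 1*(14/3) = -40 + 14/3 = -106/3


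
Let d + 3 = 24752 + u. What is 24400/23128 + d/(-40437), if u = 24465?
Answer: -18944824/116903367 ≈ -0.16206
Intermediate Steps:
d = 49214 (d = -3 + (24752 + 24465) = -3 + 49217 = 49214)
24400/23128 + d/(-40437) = 24400/23128 + 49214/(-40437) = 24400*(1/23128) + 49214*(-1/40437) = 3050/2891 - 49214/40437 = -18944824/116903367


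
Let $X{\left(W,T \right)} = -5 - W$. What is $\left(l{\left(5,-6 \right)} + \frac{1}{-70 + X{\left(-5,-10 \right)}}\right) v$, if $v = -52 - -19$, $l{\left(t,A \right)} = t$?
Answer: $- \frac{11517}{70} \approx -164.53$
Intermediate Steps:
$v = -33$ ($v = -52 + 19 = -33$)
$\left(l{\left(5,-6 \right)} + \frac{1}{-70 + X{\left(-5,-10 \right)}}\right) v = \left(5 + \frac{1}{-70 - 0}\right) \left(-33\right) = \left(5 + \frac{1}{-70 + \left(-5 + 5\right)}\right) \left(-33\right) = \left(5 + \frac{1}{-70 + 0}\right) \left(-33\right) = \left(5 + \frac{1}{-70}\right) \left(-33\right) = \left(5 - \frac{1}{70}\right) \left(-33\right) = \frac{349}{70} \left(-33\right) = - \frac{11517}{70}$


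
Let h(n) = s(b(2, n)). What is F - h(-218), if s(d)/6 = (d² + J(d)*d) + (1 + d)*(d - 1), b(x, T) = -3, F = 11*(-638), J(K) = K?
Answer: -7174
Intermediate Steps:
F = -7018
s(d) = 12*d² + 6*(1 + d)*(-1 + d) (s(d) = 6*((d² + d*d) + (1 + d)*(d - 1)) = 6*((d² + d²) + (1 + d)*(-1 + d)) = 6*(2*d² + (1 + d)*(-1 + d)) = 12*d² + 6*(1 + d)*(-1 + d))
h(n) = 156 (h(n) = -6 + 18*(-3)² = -6 + 18*9 = -6 + 162 = 156)
F - h(-218) = -7018 - 1*156 = -7018 - 156 = -7174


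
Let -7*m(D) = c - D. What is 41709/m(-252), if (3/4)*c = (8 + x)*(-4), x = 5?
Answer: -875889/548 ≈ -1598.3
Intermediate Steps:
c = -208/3 (c = 4*((8 + 5)*(-4))/3 = 4*(13*(-4))/3 = (4/3)*(-52) = -208/3 ≈ -69.333)
m(D) = 208/21 + D/7 (m(D) = -(-208/3 - D)/7 = 208/21 + D/7)
41709/m(-252) = 41709/(208/21 + (⅐)*(-252)) = 41709/(208/21 - 36) = 41709/(-548/21) = 41709*(-21/548) = -875889/548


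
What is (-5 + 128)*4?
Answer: 492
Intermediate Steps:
(-5 + 128)*4 = 123*4 = 492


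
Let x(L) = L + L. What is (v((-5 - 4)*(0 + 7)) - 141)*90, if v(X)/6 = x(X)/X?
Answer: -11610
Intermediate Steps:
x(L) = 2*L
v(X) = 12 (v(X) = 6*((2*X)/X) = 6*2 = 12)
(v((-5 - 4)*(0 + 7)) - 141)*90 = (12 - 141)*90 = -129*90 = -11610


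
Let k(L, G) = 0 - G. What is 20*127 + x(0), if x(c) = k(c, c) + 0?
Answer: 2540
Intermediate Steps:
k(L, G) = -G
x(c) = -c (x(c) = -c + 0 = -c)
20*127 + x(0) = 20*127 - 1*0 = 2540 + 0 = 2540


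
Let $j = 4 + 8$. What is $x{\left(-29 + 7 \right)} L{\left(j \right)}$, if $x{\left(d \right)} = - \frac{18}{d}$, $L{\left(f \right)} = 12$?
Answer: $\frac{108}{11} \approx 9.8182$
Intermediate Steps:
$j = 12$
$x{\left(-29 + 7 \right)} L{\left(j \right)} = - \frac{18}{-29 + 7} \cdot 12 = - \frac{18}{-22} \cdot 12 = \left(-18\right) \left(- \frac{1}{22}\right) 12 = \frac{9}{11} \cdot 12 = \frac{108}{11}$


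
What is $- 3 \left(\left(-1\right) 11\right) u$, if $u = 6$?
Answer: $198$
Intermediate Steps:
$- 3 \left(\left(-1\right) 11\right) u = - 3 \left(\left(-1\right) 11\right) 6 = \left(-3\right) \left(-11\right) 6 = 33 \cdot 6 = 198$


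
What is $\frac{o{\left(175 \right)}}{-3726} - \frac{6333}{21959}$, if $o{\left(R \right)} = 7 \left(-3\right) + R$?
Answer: $- \frac{13489222}{40909617} \approx -0.32973$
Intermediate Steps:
$o{\left(R \right)} = -21 + R$
$\frac{o{\left(175 \right)}}{-3726} - \frac{6333}{21959} = \frac{-21 + 175}{-3726} - \frac{6333}{21959} = 154 \left(- \frac{1}{3726}\right) - \frac{6333}{21959} = - \frac{77}{1863} - \frac{6333}{21959} = - \frac{13489222}{40909617}$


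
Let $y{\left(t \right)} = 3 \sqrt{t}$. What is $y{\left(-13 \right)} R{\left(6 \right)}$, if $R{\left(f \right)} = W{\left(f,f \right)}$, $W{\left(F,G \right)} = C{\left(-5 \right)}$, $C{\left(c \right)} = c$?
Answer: $- 15 i \sqrt{13} \approx - 54.083 i$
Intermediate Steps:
$W{\left(F,G \right)} = -5$
$R{\left(f \right)} = -5$
$y{\left(-13 \right)} R{\left(6 \right)} = 3 \sqrt{-13} \left(-5\right) = 3 i \sqrt{13} \left(-5\right) = - 15 i \sqrt{13}$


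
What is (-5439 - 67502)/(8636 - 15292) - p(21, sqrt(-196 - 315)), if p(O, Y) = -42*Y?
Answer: 72941/6656 + 42*I*sqrt(511) ≈ 10.959 + 949.42*I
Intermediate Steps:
(-5439 - 67502)/(8636 - 15292) - p(21, sqrt(-196 - 315)) = (-5439 - 67502)/(8636 - 15292) - (-42)*sqrt(-196 - 315) = -72941/(-6656) - (-42)*sqrt(-511) = -72941*(-1/6656) - (-42)*I*sqrt(511) = 72941/6656 - (-42)*I*sqrt(511) = 72941/6656 + 42*I*sqrt(511)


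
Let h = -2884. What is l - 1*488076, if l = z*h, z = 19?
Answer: -542872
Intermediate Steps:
l = -54796 (l = 19*(-2884) = -54796)
l - 1*488076 = -54796 - 1*488076 = -54796 - 488076 = -542872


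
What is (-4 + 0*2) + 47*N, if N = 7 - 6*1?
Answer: 43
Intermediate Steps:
N = 1 (N = 7 - 6 = 1)
(-4 + 0*2) + 47*N = (-4 + 0*2) + 47*1 = (-4 + 0) + 47 = -4 + 47 = 43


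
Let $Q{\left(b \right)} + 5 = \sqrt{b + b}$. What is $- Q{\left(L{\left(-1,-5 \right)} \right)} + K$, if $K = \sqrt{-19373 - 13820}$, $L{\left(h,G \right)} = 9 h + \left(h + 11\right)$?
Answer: $5 - \sqrt{2} + i \sqrt{33193} \approx 3.5858 + 182.19 i$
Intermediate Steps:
$L{\left(h,G \right)} = 11 + 10 h$ ($L{\left(h,G \right)} = 9 h + \left(11 + h\right) = 11 + 10 h$)
$Q{\left(b \right)} = -5 + \sqrt{2} \sqrt{b}$ ($Q{\left(b \right)} = -5 + \sqrt{b + b} = -5 + \sqrt{2 b} = -5 + \sqrt{2} \sqrt{b}$)
$K = i \sqrt{33193}$ ($K = \sqrt{-33193} = i \sqrt{33193} \approx 182.19 i$)
$- Q{\left(L{\left(-1,-5 \right)} \right)} + K = - (-5 + \sqrt{2} \sqrt{11 + 10 \left(-1\right)}) + i \sqrt{33193} = - (-5 + \sqrt{2} \sqrt{11 - 10}) + i \sqrt{33193} = - (-5 + \sqrt{2} \sqrt{1}) + i \sqrt{33193} = - (-5 + \sqrt{2} \cdot 1) + i \sqrt{33193} = - (-5 + \sqrt{2}) + i \sqrt{33193} = \left(5 - \sqrt{2}\right) + i \sqrt{33193} = 5 - \sqrt{2} + i \sqrt{33193}$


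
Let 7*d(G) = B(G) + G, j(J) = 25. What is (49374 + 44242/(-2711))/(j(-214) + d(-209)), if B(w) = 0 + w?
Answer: -936660704/658773 ≈ -1421.8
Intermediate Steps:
B(w) = w
d(G) = 2*G/7 (d(G) = (G + G)/7 = (2*G)/7 = 2*G/7)
(49374 + 44242/(-2711))/(j(-214) + d(-209)) = (49374 + 44242/(-2711))/(25 + (2/7)*(-209)) = (49374 + 44242*(-1/2711))/(25 - 418/7) = (49374 - 44242/2711)/(-243/7) = (133808672/2711)*(-7/243) = -936660704/658773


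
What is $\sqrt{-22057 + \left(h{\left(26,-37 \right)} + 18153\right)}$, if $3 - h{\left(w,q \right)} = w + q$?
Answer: $i \sqrt{3890} \approx 62.37 i$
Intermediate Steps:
$h{\left(w,q \right)} = 3 - q - w$ ($h{\left(w,q \right)} = 3 - \left(w + q\right) = 3 - \left(q + w\right) = 3 - q - w$)
$\sqrt{-22057 + \left(h{\left(26,-37 \right)} + 18153\right)} = \sqrt{-22057 + \left(\left(3 - -37 - 26\right) + 18153\right)} = \sqrt{-22057 + \left(\left(3 + 37 - 26\right) + 18153\right)} = \sqrt{-22057 + \left(14 + 18153\right)} = \sqrt{-22057 + 18167} = \sqrt{-3890} = i \sqrt{3890}$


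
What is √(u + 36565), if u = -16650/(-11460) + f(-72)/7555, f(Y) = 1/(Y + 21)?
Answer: √792170834901757839930/147186510 ≈ 191.22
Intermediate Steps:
f(Y) = 1/(21 + Y)
u = 213843893/147186510 (u = -16650/(-11460) + 1/((21 - 72)*7555) = -16650*(-1/11460) + (1/7555)/(-51) = 555/382 - 1/51*1/7555 = 555/382 - 1/385305 = 213843893/147186510 ≈ 1.4529)
√(u + 36565) = √(213843893/147186510 + 36565) = √(5382088582043/147186510) = √792170834901757839930/147186510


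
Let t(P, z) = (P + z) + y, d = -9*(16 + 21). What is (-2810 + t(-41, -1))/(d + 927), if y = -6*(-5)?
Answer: -1411/297 ≈ -4.7508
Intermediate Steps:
d = -333 (d = -9*37 = -333)
y = 30
t(P, z) = 30 + P + z (t(P, z) = (P + z) + 30 = 30 + P + z)
(-2810 + t(-41, -1))/(d + 927) = (-2810 + (30 - 41 - 1))/(-333 + 927) = (-2810 - 12)/594 = -2822*1/594 = -1411/297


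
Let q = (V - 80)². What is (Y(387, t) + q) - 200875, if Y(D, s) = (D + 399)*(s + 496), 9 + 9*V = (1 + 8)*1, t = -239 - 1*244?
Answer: -184257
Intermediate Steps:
t = -483 (t = -239 - 244 = -483)
V = 0 (V = -1 + ((1 + 8)*1)/9 = -1 + (9*1)/9 = -1 + (⅑)*9 = -1 + 1 = 0)
Y(D, s) = (399 + D)*(496 + s)
q = 6400 (q = (0 - 80)² = (-80)² = 6400)
(Y(387, t) + q) - 200875 = ((197904 + 399*(-483) + 496*387 + 387*(-483)) + 6400) - 200875 = ((197904 - 192717 + 191952 - 186921) + 6400) - 200875 = (10218 + 6400) - 200875 = 16618 - 200875 = -184257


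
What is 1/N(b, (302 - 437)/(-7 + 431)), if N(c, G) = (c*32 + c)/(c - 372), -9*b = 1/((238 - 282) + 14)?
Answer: -100439/33 ≈ -3043.6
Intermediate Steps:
b = 1/270 (b = -1/(9*((238 - 282) + 14)) = -1/(9*(-44 + 14)) = -⅑/(-30) = -⅑*(-1/30) = 1/270 ≈ 0.0037037)
N(c, G) = 33*c/(-372 + c) (N(c, G) = (32*c + c)/(-372 + c) = (33*c)/(-372 + c) = 33*c/(-372 + c))
1/N(b, (302 - 437)/(-7 + 431)) = 1/(33*(1/270)/(-372 + 1/270)) = 1/(33*(1/270)/(-100439/270)) = 1/(33*(1/270)*(-270/100439)) = 1/(-33/100439) = -100439/33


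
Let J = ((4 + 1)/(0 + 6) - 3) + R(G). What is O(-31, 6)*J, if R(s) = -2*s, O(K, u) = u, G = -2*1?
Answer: 11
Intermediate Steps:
G = -2
J = 11/6 (J = ((4 + 1)/(0 + 6) - 3) - 2*(-2) = (5/6 - 3) + 4 = -13/6 + 4 = 11/6 ≈ 1.8333)
O(-31, 6)*J = 6*(11/6) = 11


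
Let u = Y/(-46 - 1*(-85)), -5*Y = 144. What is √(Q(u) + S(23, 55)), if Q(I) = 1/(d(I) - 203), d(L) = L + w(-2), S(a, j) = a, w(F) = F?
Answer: √4112384722/13373 ≈ 4.7953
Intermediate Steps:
Y = -144/5 (Y = -⅕*144 = -144/5 ≈ -28.800)
d(L) = -2 + L (d(L) = L - 2 = -2 + L)
u = -48/65 (u = -144/(5*(-46 - 1*(-85))) = -144/(5*(-46 + 85)) = -144/5/39 = -144/5*1/39 = -48/65 ≈ -0.73846)
Q(I) = 1/(-205 + I) (Q(I) = 1/((-2 + I) - 203) = 1/(-205 + I))
√(Q(u) + S(23, 55)) = √(1/(-205 - 48/65) + 23) = √(1/(-13373/65) + 23) = √(-65/13373 + 23) = √(307514/13373) = √4112384722/13373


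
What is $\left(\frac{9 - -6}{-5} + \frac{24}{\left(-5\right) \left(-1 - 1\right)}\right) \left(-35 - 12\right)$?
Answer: $\frac{141}{5} \approx 28.2$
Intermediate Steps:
$\left(\frac{9 - -6}{-5} + \frac{24}{\left(-5\right) \left(-1 - 1\right)}\right) \left(-35 - 12\right) = \left(\left(9 + 6\right) \left(- \frac{1}{5}\right) + \frac{24}{\left(-5\right) \left(-2\right)}\right) \left(-47\right) = \left(15 \left(- \frac{1}{5}\right) + \frac{24}{10}\right) \left(-47\right) = \left(-3 + 24 \cdot \frac{1}{10}\right) \left(-47\right) = \left(-3 + \frac{12}{5}\right) \left(-47\right) = \left(- \frac{3}{5}\right) \left(-47\right) = \frac{141}{5}$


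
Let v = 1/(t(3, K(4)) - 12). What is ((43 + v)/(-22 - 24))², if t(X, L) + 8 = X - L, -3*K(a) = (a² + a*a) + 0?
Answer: 165649/190969 ≈ 0.86741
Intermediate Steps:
K(a) = -2*a²/3 (K(a) = -((a² + a*a) + 0)/3 = -((a² + a²) + 0)/3 = -(2*a² + 0)/3 = -2*a²/3)
t(X, L) = -8 + X - L (t(X, L) = -8 + (X - L) = -8 + X - L)
v = -3/19 (v = 1/((-8 + 3 - (-2)*4²/3) - 12) = 1/((-8 + 3 - (-2)*16/3) - 12) = 1/((-8 + 3 - 1*(-32/3)) - 12) = 1/((-8 + 3 + 32/3) - 12) = 1/(17/3 - 12) = 1/(-19/3) = -3/19 ≈ -0.15789)
((43 + v)/(-22 - 24))² = ((43 - 3/19)/(-22 - 24))² = ((814/19)/(-46))² = ((814/19)*(-1/46))² = (-407/437)² = 165649/190969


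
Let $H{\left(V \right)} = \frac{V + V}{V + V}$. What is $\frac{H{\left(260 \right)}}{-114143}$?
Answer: $- \frac{1}{114143} \approx -8.7609 \cdot 10^{-6}$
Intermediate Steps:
$H{\left(V \right)} = 1$ ($H{\left(V \right)} = \frac{2 V}{2 V} = 2 V \frac{1}{2 V} = 1$)
$\frac{H{\left(260 \right)}}{-114143} = 1 \frac{1}{-114143} = 1 \left(- \frac{1}{114143}\right) = - \frac{1}{114143}$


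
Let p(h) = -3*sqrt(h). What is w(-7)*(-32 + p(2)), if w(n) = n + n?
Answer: 448 + 42*sqrt(2) ≈ 507.40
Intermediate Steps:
w(n) = 2*n
w(-7)*(-32 + p(2)) = (2*(-7))*(-32 - 3*sqrt(2)) = -14*(-32 - 3*sqrt(2)) = 448 + 42*sqrt(2)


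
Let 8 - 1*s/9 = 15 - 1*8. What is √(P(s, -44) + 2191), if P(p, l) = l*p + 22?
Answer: √1817 ≈ 42.626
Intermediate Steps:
s = 9 (s = 72 - 9*(15 - 1*8) = 72 - 9*(15 - 8) = 72 - 9*7 = 72 - 63 = 9)
P(p, l) = 22 + l*p
√(P(s, -44) + 2191) = √((22 - 44*9) + 2191) = √((22 - 396) + 2191) = √(-374 + 2191) = √1817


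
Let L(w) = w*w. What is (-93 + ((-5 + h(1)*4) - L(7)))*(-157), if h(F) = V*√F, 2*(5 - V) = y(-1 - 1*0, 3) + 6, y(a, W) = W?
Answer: 22765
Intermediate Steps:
V = ½ (V = 5 - (3 + 6)/2 = 5 - ½*9 = 5 - 9/2 = ½ ≈ 0.50000)
h(F) = √F/2
L(w) = w²
(-93 + ((-5 + h(1)*4) - L(7)))*(-157) = (-93 + ((-5 + (√1/2)*4) - 1*7²))*(-157) = (-93 + ((-5 + ((½)*1)*4) - 1*49))*(-157) = (-93 + ((-5 + (½)*4) - 49))*(-157) = (-93 + ((-5 + 2) - 49))*(-157) = (-93 + (-3 - 49))*(-157) = (-93 - 52)*(-157) = -145*(-157) = 22765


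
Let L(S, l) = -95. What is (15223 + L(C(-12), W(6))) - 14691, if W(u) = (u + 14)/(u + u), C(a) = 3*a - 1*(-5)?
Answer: 437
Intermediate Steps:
C(a) = 5 + 3*a (C(a) = 3*a + 5 = 5 + 3*a)
W(u) = (14 + u)/(2*u) (W(u) = (14 + u)/((2*u)) = (14 + u)*(1/(2*u)) = (14 + u)/(2*u))
(15223 + L(C(-12), W(6))) - 14691 = (15223 - 95) - 14691 = 15128 - 14691 = 437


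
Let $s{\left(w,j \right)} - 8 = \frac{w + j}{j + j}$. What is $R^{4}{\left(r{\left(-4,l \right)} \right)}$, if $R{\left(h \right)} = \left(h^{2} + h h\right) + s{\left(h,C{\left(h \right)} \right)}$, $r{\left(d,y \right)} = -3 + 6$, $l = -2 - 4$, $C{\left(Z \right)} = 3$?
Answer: $531441$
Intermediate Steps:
$s{\left(w,j \right)} = 8 + \frac{j + w}{2 j}$ ($s{\left(w,j \right)} = 8 + \frac{w + j}{j + j} = 8 + \frac{j + w}{2 j}$)
$l = -6$ ($l = -2 - 4 = -6$)
$r{\left(d,y \right)} = 3$
$R{\left(h \right)} = \frac{17}{2} + 2 h^{2} + \frac{h}{6}$ ($R{\left(h \right)} = \left(h^{2} + h h\right) + \frac{h + 17 \cdot 3}{2 \cdot 3} = \left(h^{2} + h^{2}\right) + \frac{1}{2} \cdot \frac{1}{3} \left(h + 51\right) = 2 h^{2} + \frac{1}{2} \cdot \frac{1}{3} \left(51 + h\right) = 2 h^{2} + \left(\frac{17}{2} + \frac{h}{6}\right) = \frac{17}{2} + 2 h^{2} + \frac{h}{6}$)
$R^{4}{\left(r{\left(-4,l \right)} \right)} = \left(\frac{17}{2} + 2 \cdot 3^{2} + \frac{1}{6} \cdot 3\right)^{4} = \left(\frac{17}{2} + 2 \cdot 9 + \frac{1}{2}\right)^{4} = \left(\frac{17}{2} + 18 + \frac{1}{2}\right)^{4} = 27^{4} = 531441$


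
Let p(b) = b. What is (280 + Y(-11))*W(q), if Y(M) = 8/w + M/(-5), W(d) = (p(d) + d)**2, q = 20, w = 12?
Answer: 1357760/3 ≈ 4.5259e+5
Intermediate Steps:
W(d) = 4*d**2 (W(d) = (d + d)**2 = (2*d)**2 = 4*d**2)
Y(M) = 2/3 - M/5 (Y(M) = 8/12 + M/(-5) = 8*(1/12) + M*(-1/5) = 2/3 - M/5)
(280 + Y(-11))*W(q) = (280 + (2/3 - 1/5*(-11)))*(4*20**2) = (280 + (2/3 + 11/5))*(4*400) = (280 + 43/15)*1600 = (4243/15)*1600 = 1357760/3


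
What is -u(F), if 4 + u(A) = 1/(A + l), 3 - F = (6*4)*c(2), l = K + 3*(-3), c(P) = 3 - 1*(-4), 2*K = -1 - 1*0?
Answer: 1398/349 ≈ 4.0057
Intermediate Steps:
K = -½ (K = (-1 - 1*0)/2 = (-1 + 0)/2 = (½)*(-1) = -½ ≈ -0.50000)
c(P) = 7 (c(P) = 3 + 4 = 7)
l = -19/2 (l = -½ + 3*(-3) = -½ - 9 = -19/2 ≈ -9.5000)
F = -165 (F = 3 - 6*4*7 = 3 - 24*7 = 3 - 1*168 = 3 - 168 = -165)
u(A) = -4 + 1/(-19/2 + A) (u(A) = -4 + 1/(A - 19/2) = -4 + 1/(-19/2 + A))
-u(F) = -2*(39 - 4*(-165))/(-19 + 2*(-165)) = -2*(39 + 660)/(-19 - 330) = -2*699/(-349) = -2*(-1)*699/349 = -1*(-1398/349) = 1398/349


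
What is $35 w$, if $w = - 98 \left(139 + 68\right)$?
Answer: $-710010$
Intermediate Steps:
$w = -20286$ ($w = \left(-98\right) 207 = -20286$)
$35 w = 35 \left(-20286\right) = -710010$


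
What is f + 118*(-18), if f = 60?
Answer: -2064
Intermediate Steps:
f + 118*(-18) = 60 + 118*(-18) = 60 - 2124 = -2064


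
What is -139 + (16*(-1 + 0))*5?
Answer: -219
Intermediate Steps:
-139 + (16*(-1 + 0))*5 = -139 + (16*(-1))*5 = -139 - 16*5 = -139 - 80 = -219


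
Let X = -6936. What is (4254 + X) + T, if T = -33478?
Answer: -36160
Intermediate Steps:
(4254 + X) + T = (4254 - 6936) - 33478 = -2682 - 33478 = -36160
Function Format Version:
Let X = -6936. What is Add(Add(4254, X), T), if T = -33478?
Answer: -36160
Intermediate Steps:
Add(Add(4254, X), T) = Add(Add(4254, -6936), -33478) = Add(-2682, -33478) = -36160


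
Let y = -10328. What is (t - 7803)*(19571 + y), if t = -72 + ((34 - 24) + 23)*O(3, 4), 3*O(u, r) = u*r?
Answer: -71568549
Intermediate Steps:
O(u, r) = r*u/3 (O(u, r) = (u*r)/3 = (r*u)/3 = r*u/3)
t = 60 (t = -72 + ((34 - 24) + 23)*((⅓)*4*3) = -72 + (10 + 23)*4 = -72 + 33*4 = -72 + 132 = 60)
(t - 7803)*(19571 + y) = (60 - 7803)*(19571 - 10328) = -7743*9243 = -71568549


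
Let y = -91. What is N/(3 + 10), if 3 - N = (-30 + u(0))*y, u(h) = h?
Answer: -2727/13 ≈ -209.77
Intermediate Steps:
N = -2727 (N = 3 - (-30 + 0)*(-91) = 3 - (-30)*(-91) = 3 - 1*2730 = 3 - 2730 = -2727)
N/(3 + 10) = -2727/(3 + 10) = -2727/13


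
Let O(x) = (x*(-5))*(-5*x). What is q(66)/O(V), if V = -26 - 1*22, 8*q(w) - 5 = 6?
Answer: 11/460800 ≈ 2.3872e-5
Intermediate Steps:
q(w) = 11/8 (q(w) = 5/8 + (⅛)*6 = 5/8 + ¾ = 11/8)
V = -48 (V = -26 - 22 = -48)
O(x) = 25*x² (O(x) = (-5*x)*(-5*x) = 25*x²)
q(66)/O(V) = 11/(8*((25*(-48)²))) = 11/(8*((25*2304))) = (11/8)/57600 = (11/8)*(1/57600) = 11/460800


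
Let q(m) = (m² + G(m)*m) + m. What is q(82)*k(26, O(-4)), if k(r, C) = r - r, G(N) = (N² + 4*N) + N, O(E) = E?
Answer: 0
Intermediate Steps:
G(N) = N² + 5*N
k(r, C) = 0
q(m) = m + m² + m²*(5 + m) (q(m) = (m² + (m*(5 + m))*m) + m = (m² + m²*(5 + m)) + m = m + m² + m²*(5 + m))
q(82)*k(26, O(-4)) = (82*(1 + 82 + 82*(5 + 82)))*0 = (82*(1 + 82 + 82*87))*0 = (82*(1 + 82 + 7134))*0 = (82*7217)*0 = 591794*0 = 0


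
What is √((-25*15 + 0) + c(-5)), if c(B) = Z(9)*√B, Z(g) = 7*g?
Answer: √(-375 + 63*I*√5) ≈ 3.5768 + 19.692*I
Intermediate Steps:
c(B) = 63*√B (c(B) = (7*9)*√B = 63*√B)
√((-25*15 + 0) + c(-5)) = √((-25*15 + 0) + 63*√(-5)) = √((-375 + 0) + 63*(I*√5)) = √(-375 + 63*I*√5)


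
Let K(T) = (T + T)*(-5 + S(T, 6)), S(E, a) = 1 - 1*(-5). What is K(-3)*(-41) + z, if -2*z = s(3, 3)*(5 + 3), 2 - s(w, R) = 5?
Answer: 258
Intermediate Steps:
S(E, a) = 6 (S(E, a) = 1 + 5 = 6)
s(w, R) = -3 (s(w, R) = 2 - 1*5 = 2 - 5 = -3)
K(T) = 2*T (K(T) = (T + T)*(-5 + 6) = (2*T)*1 = 2*T)
z = 12 (z = -(-3)*(5 + 3)/2 = -(-3)*8/2 = -1/2*(-24) = 12)
K(-3)*(-41) + z = (2*(-3))*(-41) + 12 = -6*(-41) + 12 = 246 + 12 = 258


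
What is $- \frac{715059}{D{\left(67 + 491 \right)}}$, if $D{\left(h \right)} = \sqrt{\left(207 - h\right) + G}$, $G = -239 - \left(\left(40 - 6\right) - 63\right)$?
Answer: $\frac{238353 i \sqrt{561}}{187} \approx 30190.0 i$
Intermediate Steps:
$G = -210$ ($G = -239 - \left(34 - 63\right) = -239 - -29 = -239 + 29 = -210$)
$D{\left(h \right)} = \sqrt{-3 - h}$ ($D{\left(h \right)} = \sqrt{\left(207 - h\right) - 210} = \sqrt{-3 - h}$)
$- \frac{715059}{D{\left(67 + 491 \right)}} = - \frac{715059}{\sqrt{-3 - \left(67 + 491\right)}} = - \frac{715059}{\sqrt{-3 - 558}} = - \frac{715059}{\sqrt{-561}} = - \frac{715059}{i \sqrt{561}} = - 715059 \left(- \frac{i \sqrt{561}}{561}\right) = \frac{238353 i \sqrt{561}}{187}$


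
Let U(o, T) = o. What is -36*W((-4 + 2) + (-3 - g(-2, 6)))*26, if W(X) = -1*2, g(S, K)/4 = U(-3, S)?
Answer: 1872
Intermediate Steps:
g(S, K) = -12 (g(S, K) = 4*(-3) = -12)
W(X) = -2
-36*W((-4 + 2) + (-3 - g(-2, 6)))*26 = -36*(-2)*26 = 72*26 = 1872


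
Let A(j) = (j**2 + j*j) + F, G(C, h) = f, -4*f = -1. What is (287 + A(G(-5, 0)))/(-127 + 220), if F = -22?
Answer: 707/248 ≈ 2.8508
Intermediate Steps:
f = 1/4 (f = -1/4*(-1) = 1/4 ≈ 0.25000)
G(C, h) = 1/4
A(j) = -22 + 2*j**2 (A(j) = (j**2 + j*j) - 22 = (j**2 + j**2) - 22 = 2*j**2 - 22 = -22 + 2*j**2)
(287 + A(G(-5, 0)))/(-127 + 220) = (287 + (-22 + 2*(1/4)**2))/(-127 + 220) = (287 + (-22 + 2*(1/16)))/93 = (287 + (-22 + 1/8))*(1/93) = (287 - 175/8)*(1/93) = (2121/8)*(1/93) = 707/248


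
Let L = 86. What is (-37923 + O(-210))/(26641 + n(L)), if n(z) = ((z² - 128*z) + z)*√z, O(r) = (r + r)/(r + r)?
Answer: 1010280002/359467255 + 133712972*√86/359467255 ≈ 6.2600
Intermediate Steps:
O(r) = 1 (O(r) = (2*r)/((2*r)) = (2*r)*(1/(2*r)) = 1)
n(z) = √z*(z² - 127*z) (n(z) = (z² - 127*z)*√z = √z*(z² - 127*z))
(-37923 + O(-210))/(26641 + n(L)) = (-37923 + 1)/(26641 + 86^(3/2)*(-127 + 86)) = -37922/(26641 + (86*√86)*(-41)) = -37922/(26641 - 3526*√86)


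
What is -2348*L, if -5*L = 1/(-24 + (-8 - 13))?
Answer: -2348/225 ≈ -10.436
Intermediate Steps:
L = 1/225 (L = -1/(5*(-24 + (-8 - 13))) = -1/(5*(-24 - 21)) = -1/5/(-45) = -1/5*(-1/45) = 1/225 ≈ 0.0044444)
-2348*L = -2348*1/225 = -2348/225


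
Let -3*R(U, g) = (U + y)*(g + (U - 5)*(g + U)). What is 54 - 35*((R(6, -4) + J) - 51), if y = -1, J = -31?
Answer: 8422/3 ≈ 2807.3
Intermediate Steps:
R(U, g) = -(-1 + U)*(g + (-5 + U)*(U + g))/3 (R(U, g) = -(U - 1)*(g + (U - 5)*(g + U))/3 = -(-1 + U)*(g + (-5 + U)*(U + g))/3)
54 - 35*((R(6, -4) + J) - 51) = 54 - 35*(((2*6**2 - 5/3*6 - 4/3*(-4) - 1/3*6**3 - 1/3*(-4)*6**2 + (5/3)*6*(-4)) - 31) - 51) = 54 - 35*(((2*36 - 10 + 16/3 - 1/3*216 - 1/3*(-4)*36 - 40) - 31) - 51) = 54 - 35*(((72 - 10 + 16/3 - 72 + 48 - 40) - 31) - 51) = 54 - 35*((10/3 - 31) - 51) = 54 - 35*(-83/3 - 51) = 54 - 35*(-236/3) = 54 + 8260/3 = 8422/3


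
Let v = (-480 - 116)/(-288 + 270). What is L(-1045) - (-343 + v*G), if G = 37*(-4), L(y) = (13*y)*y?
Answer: 127814116/9 ≈ 1.4202e+7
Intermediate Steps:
L(y) = 13*y**2
v = 298/9 (v = -596/(-18) = -596*(-1/18) = 298/9 ≈ 33.111)
G = -148
L(-1045) - (-343 + v*G) = 13*(-1045)**2 - (-343 + (298/9)*(-148)) = 13*1092025 - (-343 - 44104/9) = 14196325 - 1*(-47191/9) = 14196325 + 47191/9 = 127814116/9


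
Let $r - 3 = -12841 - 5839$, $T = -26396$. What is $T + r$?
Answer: $-45073$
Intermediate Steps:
$r = -18677$ ($r = 3 - 18680 = -18677$)
$T + r = -26396 - 18677 = -45073$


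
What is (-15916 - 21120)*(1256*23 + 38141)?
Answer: -2482486044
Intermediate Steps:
(-15916 - 21120)*(1256*23 + 38141) = -37036*(28888 + 38141) = -37036*67029 = -2482486044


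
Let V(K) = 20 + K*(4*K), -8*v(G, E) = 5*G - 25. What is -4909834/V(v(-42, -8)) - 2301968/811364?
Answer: -15966615917444/11266803345 ≈ -1417.1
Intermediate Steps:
v(G, E) = 25/8 - 5*G/8 (v(G, E) = -(5*G - 25)/8 = -(-25 + 5*G)/8 = 25/8 - 5*G/8)
V(K) = 20 + 4*K**2
-4909834/V(v(-42, -8)) - 2301968/811364 = -4909834/(20 + 4*(25/8 - 5/8*(-42))**2) - 2301968/811364 = -4909834/(20 + 4*(25/8 + 105/4)**2) - 2301968*1/811364 = -4909834/(20 + 4*(235/8)**2) - 575492/202841 = -4909834/(20 + 4*(55225/64)) - 575492/202841 = -4909834/(20 + 55225/16) - 575492/202841 = -4909834/55545/16 - 575492/202841 = -4909834*16/55545 - 575492/202841 = -78557344/55545 - 575492/202841 = -15966615917444/11266803345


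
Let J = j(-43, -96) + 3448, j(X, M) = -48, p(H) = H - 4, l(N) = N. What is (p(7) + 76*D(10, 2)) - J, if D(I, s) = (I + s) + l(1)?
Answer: -2409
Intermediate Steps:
p(H) = -4 + H
D(I, s) = 1 + I + s (D(I, s) = (I + s) + 1 = 1 + I + s)
J = 3400 (J = -48 + 3448 = 3400)
(p(7) + 76*D(10, 2)) - J = ((-4 + 7) + 76*(1 + 10 + 2)) - 1*3400 = (3 + 76*13) - 3400 = (3 + 988) - 3400 = 991 - 3400 = -2409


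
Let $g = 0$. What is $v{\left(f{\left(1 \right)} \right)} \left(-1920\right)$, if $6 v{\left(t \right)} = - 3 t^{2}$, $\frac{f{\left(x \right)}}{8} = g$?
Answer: $0$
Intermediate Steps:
$f{\left(x \right)} = 0$ ($f{\left(x \right)} = 8 \cdot 0 = 0$)
$v{\left(t \right)} = - \frac{t^{2}}{2}$ ($v{\left(t \right)} = \frac{\left(-3\right) t^{2}}{6} = - \frac{t^{2}}{2}$)
$v{\left(f{\left(1 \right)} \right)} \left(-1920\right) = - \frac{0^{2}}{2} \left(-1920\right) = \left(- \frac{1}{2}\right) 0 \left(-1920\right) = 0 \left(-1920\right) = 0$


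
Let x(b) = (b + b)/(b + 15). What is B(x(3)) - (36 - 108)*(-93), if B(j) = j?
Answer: -20087/3 ≈ -6695.7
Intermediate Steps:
x(b) = 2*b/(15 + b) (x(b) = (2*b)/(15 + b) = 2*b/(15 + b))
B(x(3)) - (36 - 108)*(-93) = 2*3/(15 + 3) - (36 - 108)*(-93) = 2*3/18 - (-72)*(-93) = 2*3*(1/18) - 1*6696 = ⅓ - 6696 = -20087/3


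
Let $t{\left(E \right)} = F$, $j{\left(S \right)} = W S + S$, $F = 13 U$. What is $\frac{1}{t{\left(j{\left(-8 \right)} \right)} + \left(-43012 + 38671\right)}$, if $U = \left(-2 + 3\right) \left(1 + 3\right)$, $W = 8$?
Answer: $- \frac{1}{4289} \approx -0.00023315$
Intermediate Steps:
$U = 4$ ($U = 1 \cdot 4 = 4$)
$F = 52$ ($F = 13 \cdot 4 = 52$)
$j{\left(S \right)} = 9 S$ ($j{\left(S \right)} = 8 S + S = 9 S$)
$t{\left(E \right)} = 52$
$\frac{1}{t{\left(j{\left(-8 \right)} \right)} + \left(-43012 + 38671\right)} = \frac{1}{52 + \left(-43012 + 38671\right)} = \frac{1}{52 - 4341} = \frac{1}{-4289} = - \frac{1}{4289}$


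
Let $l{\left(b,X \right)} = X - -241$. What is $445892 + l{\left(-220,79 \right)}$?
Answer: $446212$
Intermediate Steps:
$l{\left(b,X \right)} = 241 + X$ ($l{\left(b,X \right)} = X + 241 = 241 + X$)
$445892 + l{\left(-220,79 \right)} = 445892 + \left(241 + 79\right) = 445892 + 320 = 446212$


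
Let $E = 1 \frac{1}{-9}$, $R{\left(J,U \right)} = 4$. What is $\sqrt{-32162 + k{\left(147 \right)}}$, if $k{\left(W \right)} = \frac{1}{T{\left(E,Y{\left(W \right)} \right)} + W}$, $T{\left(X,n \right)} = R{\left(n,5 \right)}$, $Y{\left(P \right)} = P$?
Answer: $\frac{i \sqrt{733325611}}{151} \approx 179.34 i$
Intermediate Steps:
$E = - \frac{1}{9}$ ($E = 1 \left(- \frac{1}{9}\right) = - \frac{1}{9} \approx -0.11111$)
$T{\left(X,n \right)} = 4$
$k{\left(W \right)} = \frac{1}{4 + W}$
$\sqrt{-32162 + k{\left(147 \right)}} = \sqrt{-32162 + \frac{1}{4 + 147}} = \sqrt{-32162 + \frac{1}{151}} = \sqrt{- \frac{4856461}{151}} = \frac{i \sqrt{733325611}}{151}$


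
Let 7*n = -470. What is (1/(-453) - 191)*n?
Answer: 40666280/3171 ≈ 12824.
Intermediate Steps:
n = -470/7 (n = (⅐)*(-470) = -470/7 ≈ -67.143)
(1/(-453) - 191)*n = (1/(-453) - 191)*(-470/7) = (-1/453 - 191)*(-470/7) = -86524/453*(-470/7) = 40666280/3171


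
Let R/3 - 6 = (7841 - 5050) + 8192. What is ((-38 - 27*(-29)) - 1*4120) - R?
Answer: -36342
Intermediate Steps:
R = 32967 (R = 18 + 3*((7841 - 5050) + 8192) = 18 + 3*(2791 + 8192) = 18 + 3*10983 = 18 + 32949 = 32967)
((-38 - 27*(-29)) - 1*4120) - R = ((-38 - 27*(-29)) - 1*4120) - 1*32967 = ((-38 + 783) - 4120) - 32967 = (745 - 4120) - 32967 = -3375 - 32967 = -36342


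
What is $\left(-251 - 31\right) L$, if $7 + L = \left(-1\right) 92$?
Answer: $27918$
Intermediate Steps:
$L = -99$ ($L = -7 - 92 = -99$)
$\left(-251 - 31\right) L = \left(-251 - 31\right) \left(-99\right) = \left(-282\right) \left(-99\right) = 27918$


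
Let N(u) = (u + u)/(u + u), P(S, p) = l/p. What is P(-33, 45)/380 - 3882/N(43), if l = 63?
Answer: -7375793/1900 ≈ -3882.0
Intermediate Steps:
P(S, p) = 63/p
N(u) = 1 (N(u) = (2*u)/((2*u)) = (2*u)*(1/(2*u)) = 1)
P(-33, 45)/380 - 3882/N(43) = (63/45)/380 - 3882/1 = (63*(1/45))*(1/380) - 3882*1 = (7/5)*(1/380) - 3882 = 7/1900 - 3882 = -7375793/1900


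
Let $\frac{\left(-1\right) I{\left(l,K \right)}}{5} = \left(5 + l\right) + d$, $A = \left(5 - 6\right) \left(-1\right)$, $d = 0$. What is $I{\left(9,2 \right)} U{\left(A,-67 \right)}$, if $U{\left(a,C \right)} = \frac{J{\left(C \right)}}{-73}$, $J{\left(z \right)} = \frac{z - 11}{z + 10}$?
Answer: $\frac{1820}{1387} \approx 1.3122$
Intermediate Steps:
$J{\left(z \right)} = \frac{-11 + z}{10 + z}$
$A = 1$ ($A = \left(-1\right) \left(-1\right) = 1$)
$I{\left(l,K \right)} = -25 - 5 l$ ($I{\left(l,K \right)} = - 5 \left(\left(5 + l\right) + 0\right) = - 5 \left(5 + l\right) = -25 - 5 l$)
$U{\left(a,C \right)} = - \frac{-11 + C}{73 \left(10 + C\right)}$ ($U{\left(a,C \right)} = \frac{\frac{1}{10 + C} \left(-11 + C\right)}{-73} = \frac{-11 + C}{10 + C} \left(- \frac{1}{73}\right) = - \frac{-11 + C}{73 \left(10 + C\right)}$)
$I{\left(9,2 \right)} U{\left(A,-67 \right)} = \left(-25 - 45\right) \frac{11 - -67}{73 \left(10 - 67\right)} = \left(-25 - 45\right) \frac{11 + 67}{73 \left(-57\right)} = - 70 \cdot \frac{1}{73} \left(- \frac{1}{57}\right) 78 = \left(-70\right) \left(- \frac{26}{1387}\right) = \frac{1820}{1387}$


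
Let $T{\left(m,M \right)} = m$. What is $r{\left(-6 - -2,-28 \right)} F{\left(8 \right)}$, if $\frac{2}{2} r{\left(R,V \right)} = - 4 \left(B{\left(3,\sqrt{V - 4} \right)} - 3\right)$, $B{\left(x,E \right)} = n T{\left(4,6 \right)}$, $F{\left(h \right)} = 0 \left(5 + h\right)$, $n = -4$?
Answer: $0$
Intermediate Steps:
$F{\left(h \right)} = 0$
$B{\left(x,E \right)} = -16$ ($B{\left(x,E \right)} = \left(-4\right) 4 = -16$)
$r{\left(R,V \right)} = 76$ ($r{\left(R,V \right)} = - 4 \left(-16 - 3\right) = \left(-4\right) \left(-19\right) = 76$)
$r{\left(-6 - -2,-28 \right)} F{\left(8 \right)} = 76 \cdot 0 = 0$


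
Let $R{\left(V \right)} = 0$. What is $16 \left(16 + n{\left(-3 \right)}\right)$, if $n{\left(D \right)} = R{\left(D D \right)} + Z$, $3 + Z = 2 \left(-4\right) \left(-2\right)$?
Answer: $464$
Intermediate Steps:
$Z = 13$ ($Z = -3 + 2 \left(-4\right) \left(-2\right) = -3 - -16 = -3 + 16 = 13$)
$n{\left(D \right)} = 13$ ($n{\left(D \right)} = 0 + 13 = 13$)
$16 \left(16 + n{\left(-3 \right)}\right) = 16 \left(16 + 13\right) = 16 \cdot 29 = 464$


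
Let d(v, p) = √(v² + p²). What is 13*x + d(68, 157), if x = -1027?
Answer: -13351 + √29273 ≈ -13180.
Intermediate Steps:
d(v, p) = √(p² + v²)
13*x + d(68, 157) = 13*(-1027) + √(157² + 68²) = -13351 + √(24649 + 4624) = -13351 + √29273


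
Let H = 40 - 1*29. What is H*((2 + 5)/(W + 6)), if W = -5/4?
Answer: 308/19 ≈ 16.211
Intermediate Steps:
W = -5/4 (W = -5*¼ = -5/4 ≈ -1.2500)
H = 11 (H = 40 - 29 = 11)
H*((2 + 5)/(W + 6)) = 11*((2 + 5)/(-5/4 + 6)) = 11*(7/(19/4)) = 11*(7*(4/19)) = 11*(28/19) = 308/19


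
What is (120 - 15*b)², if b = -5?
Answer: 38025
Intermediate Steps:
(120 - 15*b)² = (120 - 15*(-5))² = (120 + 75)² = 195² = 38025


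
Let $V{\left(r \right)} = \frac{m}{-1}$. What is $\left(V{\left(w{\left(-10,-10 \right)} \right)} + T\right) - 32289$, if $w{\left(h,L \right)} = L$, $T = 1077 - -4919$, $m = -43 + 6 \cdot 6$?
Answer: $-26286$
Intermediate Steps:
$m = -7$ ($m = -43 + 36 = -7$)
$T = 5996$ ($T = 1077 + 4919 = 5996$)
$V{\left(r \right)} = 7$ ($V{\left(r \right)} = - \frac{7}{-1} = \left(-7\right) \left(-1\right) = 7$)
$\left(V{\left(w{\left(-10,-10 \right)} \right)} + T\right) - 32289 = \left(7 + 5996\right) - 32289 = 6003 - 32289 = -26286$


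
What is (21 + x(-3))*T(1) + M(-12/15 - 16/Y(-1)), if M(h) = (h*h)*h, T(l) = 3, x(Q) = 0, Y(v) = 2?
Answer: -77309/125 ≈ -618.47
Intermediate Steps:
M(h) = h³ (M(h) = h²*h = h³)
(21 + x(-3))*T(1) + M(-12/15 - 16/Y(-1)) = (21 + 0)*3 + (-12/15 - 16/2)³ = 21*3 + (-12*1/15 - 16*½)³ = 63 + (-⅘ - 8)³ = 63 + (-44/5)³ = 63 - 85184/125 = -77309/125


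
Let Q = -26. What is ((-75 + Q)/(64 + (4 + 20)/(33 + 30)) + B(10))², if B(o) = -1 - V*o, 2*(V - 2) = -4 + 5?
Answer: 1389276529/1827904 ≈ 760.04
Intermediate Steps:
V = 5/2 (V = 2 + (-4 + 5)/2 = 2 + (½)*1 = 2 + ½ = 5/2 ≈ 2.5000)
B(o) = -1 - 5*o/2
((-75 + Q)/(64 + (4 + 20)/(33 + 30)) + B(10))² = ((-75 - 26)/(64 + (4 + 20)/(33 + 30)) + (-1 - 5/2*10))² = (-101/(64 + 24/63) + (-1 - 25))² = (-101/(64 + 24*(1/63)) - 26)² = (-101/(64 + 8/21) - 26)² = (-101/1352/21 - 26)² = (-101*21/1352 - 26)² = (-2121/1352 - 26)² = (-37273/1352)² = 1389276529/1827904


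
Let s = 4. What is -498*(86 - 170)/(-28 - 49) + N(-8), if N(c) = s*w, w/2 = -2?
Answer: -6152/11 ≈ -559.27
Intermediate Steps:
w = -4 (w = 2*(-2) = -4)
N(c) = -16 (N(c) = 4*(-4) = -16)
-498*(86 - 170)/(-28 - 49) + N(-8) = -498*(86 - 170)/(-28 - 49) - 16 = -(-41832)/(-77) - 16 = -(-41832)*(-1)/77 - 16 = -498*12/11 - 16 = -5976/11 - 16 = -6152/11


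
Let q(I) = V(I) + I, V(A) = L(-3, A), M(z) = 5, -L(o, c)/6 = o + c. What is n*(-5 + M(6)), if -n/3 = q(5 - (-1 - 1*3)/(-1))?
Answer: 0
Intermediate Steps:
L(o, c) = -6*c - 6*o (L(o, c) = -6*(o + c) = -6*(c + o) = -6*c - 6*o)
V(A) = 18 - 6*A (V(A) = -6*A - 6*(-3) = -6*A + 18 = 18 - 6*A)
q(I) = 18 - 5*I (q(I) = (18 - 6*I) + I = 18 - 5*I)
n = -39 (n = -3*(18 - 5*(5 - (-1 - 1*3)/(-1))) = -3*(18 - 5*(5 - (-1 - 3)*(-1))) = -3*(18 - 5*(5 - (-4)*(-1))) = -3*(18 - 5*(5 - 1*4)) = -3*(18 - 5*(5 - 4)) = -3*(18 - 5*1) = -3*(18 - 5) = -3*13 = -39)
n*(-5 + M(6)) = -39*(-5 + 5) = -39*0 = 0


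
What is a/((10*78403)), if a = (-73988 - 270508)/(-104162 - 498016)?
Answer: 28708/39343801445 ≈ 7.2967e-7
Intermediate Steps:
a = 57416/100363 (a = -344496/(-602178) = -344496*(-1/602178) = 57416/100363 ≈ 0.57208)
a/((10*78403)) = 57416/(100363*((10*78403))) = (57416/100363)/784030 = (57416/100363)*(1/784030) = 28708/39343801445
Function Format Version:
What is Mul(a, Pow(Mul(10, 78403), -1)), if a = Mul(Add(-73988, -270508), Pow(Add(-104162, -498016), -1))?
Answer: Rational(28708, 39343801445) ≈ 7.2967e-7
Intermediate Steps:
a = Rational(57416, 100363) (a = Mul(-344496, Pow(-602178, -1)) = Mul(-344496, Rational(-1, 602178)) = Rational(57416, 100363) ≈ 0.57208)
Mul(a, Pow(Mul(10, 78403), -1)) = Mul(Rational(57416, 100363), Pow(Mul(10, 78403), -1)) = Mul(Rational(57416, 100363), Pow(784030, -1)) = Mul(Rational(57416, 100363), Rational(1, 784030)) = Rational(28708, 39343801445)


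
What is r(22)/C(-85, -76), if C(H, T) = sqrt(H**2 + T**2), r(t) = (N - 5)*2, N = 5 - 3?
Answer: -6*sqrt(13001)/13001 ≈ -0.052621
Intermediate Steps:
N = 2
r(t) = -6 (r(t) = (2 - 5)*2 = -3*2 = -6)
r(22)/C(-85, -76) = -6/sqrt((-85)**2 + (-76)**2) = -6/sqrt(7225 + 5776) = -6*sqrt(13001)/13001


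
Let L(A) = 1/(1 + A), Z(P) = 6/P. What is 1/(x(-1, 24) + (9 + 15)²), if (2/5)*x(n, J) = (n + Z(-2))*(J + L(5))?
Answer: 3/1003 ≈ 0.0029910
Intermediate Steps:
x(n, J) = 5*(-3 + n)*(⅙ + J)/2 (x(n, J) = 5*((n + 6/(-2))*(J + 1/(1 + 5)))/2 = 5*((n + 6*(-½))*(J + 1/6))/2 = 5*((n - 3)*(J + ⅙))/2 = 5*((-3 + n)*(⅙ + J))/2 = 5*(-3 + n)*(⅙ + J)/2)
1/(x(-1, 24) + (9 + 15)²) = 1/((-5/4 - 15/2*24 + (5/12)*(-1) + (5/2)*24*(-1)) + (9 + 15)²) = 1/((-5/4 - 180 - 5/12 - 60) + 24²) = 1/(-725/3 + 576) = 1/(1003/3) = 3/1003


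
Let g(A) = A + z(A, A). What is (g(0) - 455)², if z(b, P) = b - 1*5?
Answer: 211600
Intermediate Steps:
z(b, P) = -5 + b (z(b, P) = b - 5 = -5 + b)
g(A) = -5 + 2*A (g(A) = A + (-5 + A) = -5 + 2*A)
(g(0) - 455)² = ((-5 + 2*0) - 455)² = ((-5 + 0) - 455)² = (-5 - 455)² = (-460)² = 211600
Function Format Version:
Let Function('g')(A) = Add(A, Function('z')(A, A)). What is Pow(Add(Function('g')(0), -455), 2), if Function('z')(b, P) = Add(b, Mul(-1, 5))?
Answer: 211600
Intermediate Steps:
Function('z')(b, P) = Add(-5, b) (Function('z')(b, P) = Add(b, -5) = Add(-5, b))
Function('g')(A) = Add(-5, Mul(2, A)) (Function('g')(A) = Add(A, Add(-5, A)) = Add(-5, Mul(2, A)))
Pow(Add(Function('g')(0), -455), 2) = Pow(Add(Add(-5, Mul(2, 0)), -455), 2) = Pow(Add(Add(-5, 0), -455), 2) = Pow(Add(-5, -455), 2) = Pow(-460, 2) = 211600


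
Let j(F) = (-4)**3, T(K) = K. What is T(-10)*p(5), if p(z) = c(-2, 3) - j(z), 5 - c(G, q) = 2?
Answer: -670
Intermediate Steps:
c(G, q) = 3 (c(G, q) = 5 - 1*2 = 5 - 2 = 3)
j(F) = -64
p(z) = 67 (p(z) = 3 - 1*(-64) = 3 + 64 = 67)
T(-10)*p(5) = -10*67 = -670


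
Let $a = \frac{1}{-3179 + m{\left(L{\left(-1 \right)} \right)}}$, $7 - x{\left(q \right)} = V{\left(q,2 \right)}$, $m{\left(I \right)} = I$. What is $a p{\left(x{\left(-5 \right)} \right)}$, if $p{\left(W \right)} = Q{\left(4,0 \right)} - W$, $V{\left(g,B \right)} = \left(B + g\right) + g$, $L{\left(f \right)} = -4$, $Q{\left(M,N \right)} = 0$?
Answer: $\frac{5}{1061} \approx 0.0047125$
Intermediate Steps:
$V{\left(g,B \right)} = B + 2 g$
$x{\left(q \right)} = 5 - 2 q$ ($x{\left(q \right)} = 7 - \left(2 + 2 q\right) = 5 - 2 q$)
$a = - \frac{1}{3183}$ ($a = \frac{1}{-3179 - 4} = \frac{1}{-3183} = - \frac{1}{3183} \approx -0.00031417$)
$p{\left(W \right)} = - W$ ($p{\left(W \right)} = 0 - W = - W$)
$a p{\left(x{\left(-5 \right)} \right)} = - \frac{\left(-1\right) \left(5 - -10\right)}{3183} = - \frac{\left(-1\right) \left(5 + 10\right)}{3183} = - \frac{\left(-1\right) 15}{3183} = \left(- \frac{1}{3183}\right) \left(-15\right) = \frac{5}{1061}$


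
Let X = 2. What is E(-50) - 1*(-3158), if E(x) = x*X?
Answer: 3058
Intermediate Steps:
E(x) = 2*x (E(x) = x*2 = 2*x)
E(-50) - 1*(-3158) = 2*(-50) - 1*(-3158) = -100 + 3158 = 3058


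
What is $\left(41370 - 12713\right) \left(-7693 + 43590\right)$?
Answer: $1028700329$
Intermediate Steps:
$\left(41370 - 12713\right) \left(-7693 + 43590\right) = 28657 \cdot 35897 = 1028700329$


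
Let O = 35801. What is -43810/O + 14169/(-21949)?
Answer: -1468850059/785796149 ≈ -1.8693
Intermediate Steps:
-43810/O + 14169/(-21949) = -43810/35801 + 14169/(-21949) = -43810*1/35801 + 14169*(-1/21949) = -43810/35801 - 14169/21949 = -1468850059/785796149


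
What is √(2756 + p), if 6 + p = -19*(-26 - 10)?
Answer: √3434 ≈ 58.600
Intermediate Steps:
p = 678 (p = -6 - 19*(-26 - 10) = -6 - 19*(-36) = -6 + 684 = 678)
√(2756 + p) = √(2756 + 678) = √3434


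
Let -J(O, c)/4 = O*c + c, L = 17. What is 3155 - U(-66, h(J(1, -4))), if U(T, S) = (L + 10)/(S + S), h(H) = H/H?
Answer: 6283/2 ≈ 3141.5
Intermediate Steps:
J(O, c) = -4*c - 4*O*c (J(O, c) = -4*(O*c + c) = -4*(c + O*c) = -4*c - 4*O*c)
h(H) = 1
U(T, S) = 27/(2*S) (U(T, S) = (17 + 10)/(S + S) = 27/((2*S)) = 27*(1/(2*S)) = 27/(2*S))
3155 - U(-66, h(J(1, -4))) = 3155 - 27/(2*1) = 3155 - 27/2 = 6283/2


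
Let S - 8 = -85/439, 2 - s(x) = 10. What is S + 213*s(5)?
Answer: -744629/439 ≈ -1696.2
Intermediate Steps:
s(x) = -8 (s(x) = 2 - 1*10 = 2 - 10 = -8)
S = 3427/439 (S = 8 - 85/439 = 3427/439 ≈ 7.8064)
S + 213*s(5) = 3427/439 + 213*(-8) = 3427/439 - 1704 = -744629/439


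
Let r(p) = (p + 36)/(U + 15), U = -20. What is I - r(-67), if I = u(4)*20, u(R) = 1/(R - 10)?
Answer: -143/15 ≈ -9.5333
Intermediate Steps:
u(R) = 1/(-10 + R)
I = -10/3 (I = 20/(-10 + 4) = 20/(-6) = -1/6*20 = -10/3 ≈ -3.3333)
r(p) = -36/5 - p/5 (r(p) = (p + 36)/(-20 + 15) = (36 + p)/(-5) = (36 + p)*(-1/5) = -36/5 - p/5)
I - r(-67) = -10/3 - (-36/5 - 1/5*(-67)) = -10/3 - (-36/5 + 67/5) = -10/3 - 1*31/5 = -10/3 - 31/5 = -143/15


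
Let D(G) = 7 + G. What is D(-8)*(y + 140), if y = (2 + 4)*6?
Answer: -176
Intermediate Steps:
y = 36 (y = 6*6 = 36)
D(-8)*(y + 140) = (7 - 8)*(36 + 140) = -1*176 = -176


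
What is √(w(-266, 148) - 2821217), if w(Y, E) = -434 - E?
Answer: I*√2821799 ≈ 1679.8*I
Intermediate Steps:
√(w(-266, 148) - 2821217) = √((-434 - 1*148) - 2821217) = √((-434 - 148) - 2821217) = √(-582 - 2821217) = √(-2821799) = I*√2821799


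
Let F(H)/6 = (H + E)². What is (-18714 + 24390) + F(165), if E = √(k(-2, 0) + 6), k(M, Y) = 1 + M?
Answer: 169056 + 1980*√5 ≈ 1.7348e+5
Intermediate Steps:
E = √5 (E = √((1 - 2) + 6) = √(-1 + 6) = √5 ≈ 2.2361)
F(H) = 6*(H + √5)²
(-18714 + 24390) + F(165) = (-18714 + 24390) + 6*(165 + √5)² = 5676 + 6*(165 + √5)²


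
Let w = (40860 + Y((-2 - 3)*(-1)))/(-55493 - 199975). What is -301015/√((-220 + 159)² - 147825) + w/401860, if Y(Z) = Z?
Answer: -8173/20532474096 + 301015*I*√36026/72052 ≈ -3.9805e-7 + 792.96*I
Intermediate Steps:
w = -40865/255468 (w = (40860 + (-2 - 3)*(-1))/(-55493 - 199975) = (40860 - 5*(-1))/(-255468) = (40860 + 5)*(-1/255468) = 40865*(-1/255468) = -40865/255468 ≈ -0.15996)
-301015/√((-220 + 159)² - 147825) + w/401860 = -301015/√((-220 + 159)² - 147825) - 40865/255468/401860 = -301015/√((-61)² - 147825) - 40865/255468*1/401860 = -301015/√(3721 - 147825) - 8173/20532474096 = -301015*(-I*√36026/72052) - 8173/20532474096 = -(-301015)*I*√36026/72052 - 8173/20532474096 = 301015*I*√36026/72052 - 8173/20532474096 = -8173/20532474096 + 301015*I*√36026/72052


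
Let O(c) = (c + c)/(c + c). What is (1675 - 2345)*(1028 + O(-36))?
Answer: -689430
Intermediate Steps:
O(c) = 1 (O(c) = (2*c)/((2*c)) = (2*c)*(1/(2*c)) = 1)
(1675 - 2345)*(1028 + O(-36)) = (1675 - 2345)*(1028 + 1) = -670*1029 = -689430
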